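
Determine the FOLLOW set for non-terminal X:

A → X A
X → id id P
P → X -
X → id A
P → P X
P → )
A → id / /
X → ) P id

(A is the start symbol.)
{ ')', '-', 'id' }

To compute FOLLOW(X), find every occurrence of X on a right-hand side N → α X β: add FIRST(β) \ {ε}, and if β is empty or nullable also add FOLLOW(N). Iterate to a fixed point.

In A → X A: X is followed by A, add FIRST(A) \ {ε} = { ')', 'id' }
In P → X -: X is followed by '-', add FIRST('-') \ {ε} = { '-' }
In P → P X: X is at the end, add FOLLOW(P)

The FOLLOW sets referred to above (computed the same way, to a fixed point):
  FOLLOW(P) = { ')', '-', 'id' }

Taking the union: FOLLOW(X) = { ')', '-', 'id' }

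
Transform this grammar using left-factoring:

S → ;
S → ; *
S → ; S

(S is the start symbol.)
S → ; S'
S' → ε
S' → *
S' → S

Left-factoring transforms A → αβ₁ | αβ₂ into A → αA' and A' → β₁ | β₂
(α is the longest common prefix among the alternatives). Repeat until
no nonterminal has two alternatives with a common prefix.

Round 1: S has alternatives sharing prefix ';'. Introduce S': S → ; S'
  Add: S' → ε
  Add: S' → *
  Add: S' → S

No remaining common prefixes — done.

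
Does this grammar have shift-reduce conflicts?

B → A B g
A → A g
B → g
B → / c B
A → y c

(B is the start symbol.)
A shift-reduce conflict occurs when an LR(0) state has both:
  - a complete (reduce) item [A → α .] (dot at the end), and
  - a shift item [B → β . c γ] (dot before a terminal).

Augment with B' → B and build the canonical LR(0) collection (I0 = CLOSURE({[B' → . B]}), then GOTO on every symbol after a dot until no new states appear). It has 12 states:
  I0: { [A → . A g], [A → . y c], [B → . / c B], [B → . A B g], [B → . g], [B' → . B] }  — shift
  I1: { [B → / . c B] }  — shift
  I2: { [A → . A g], [A → . y c], [A → A . g], [B → . / c B], [B → . A B g], [B → . g], [B → A . B g] }  — shift
  I3: { [B' → B .] }  — accept
  I4: { [B → g .] }  — reduce
  I5: { [A → y . c] }  — shift
  I6: { [A → y c .] }  — reduce
  I7: { [B → A B . g] }  — shift
  I8: { [A → A g .], [B → g .] }  — 2 reduces
  I9: { [B → A B g .] }  — reduce
  I10: { [A → . A g], [A → . y c], [B → . / c B], [B → . A B g], [B → . g], [B → / c . B] }  — shift
  I11: { [B → / c B .] }  — reduce

No state contains both a complete item and a shift item.

Answer: No shift-reduce conflicts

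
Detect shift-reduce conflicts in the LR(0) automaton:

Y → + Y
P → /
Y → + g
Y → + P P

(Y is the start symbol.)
No shift-reduce conflicts

Augment with Y' → Y and build the canonical LR(0) collection (I0 = CLOSURE({[Y' → . Y]}), then GOTO on every symbol after a dot until no new states appear). It has 8 states:
  I0: { [Y → . + P P], [Y → . + Y], [Y → . + g], [Y' → . Y] }  — shift
  I1: { [P → . /], [Y → + . P P], [Y → + . Y], [Y → + . g], [Y → . + P P], [Y → . + Y], [Y → . + g] }  — shift
  I2: { [Y' → Y .] }  — accept
  I3: { [P → / .] }  — reduce
  I4: { [P → . /], [Y → + P . P] }  — shift
  I5: { [Y → + Y .] }  — reduce
  I6: { [Y → + g .] }  — reduce
  I7: { [Y → + P P .] }  — reduce

No state contains both a complete item and a shift item.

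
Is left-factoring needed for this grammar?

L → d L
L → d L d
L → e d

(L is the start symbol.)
Yes, L has productions with common prefix 'd L'

Left-factoring is needed when two productions for the same non-terminal
share a common prefix on the right-hand side.

Productions for L:
  L → d L
  L → d L d
  L → e d

Found common prefix 'd L' in productions for L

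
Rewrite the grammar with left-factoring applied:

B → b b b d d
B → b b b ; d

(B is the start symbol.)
B → b b b B'
B' → d d
B' → ; d

Left-factoring transforms A → αβ₁ | αβ₂ into A → αA' and A' → β₁ | β₂
(α is the longest common prefix among the alternatives). Repeat until
no nonterminal has two alternatives with a common prefix.

Round 1: B has alternatives sharing prefix 'b b b'. Introduce B': B → b b b B'
  Add: B' → d d
  Add: B' → ; d

No remaining common prefixes — done.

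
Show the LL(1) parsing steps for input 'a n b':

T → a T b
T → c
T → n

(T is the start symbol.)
LL(1) parsing maintains a stack (initially the start symbol over $) and the input. At each step: if the stack top is a terminal, match it against the current input token; if it is a non-terminal N, replace it with the RHS of M[N, lookahead] (the unique production whose predict set contains the lookahead).

Stack is shown with the top on the left.

Stack    Input    Action
------------------------
T $      a n b $  output T → a T b
a T b $  a n b $  match 'a'
T b $    n b $    output T → n
n b $    n b $    match 'n'
b $      b $      match 'b'
$        $        accept

The string is accepted.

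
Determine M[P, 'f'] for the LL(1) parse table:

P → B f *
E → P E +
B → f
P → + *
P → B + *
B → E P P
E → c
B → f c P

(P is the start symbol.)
To find M[P, 'f'], we find productions for P where 'f' is in the predict set (PREDICT(N → α) = (FIRST(α) \ {ε}) ∪ (FOLLOW(N) if α ⇒* ε)).

Relevant sets:
  FIRST(B) = { '+', 'c', 'f' }

P → B f *: PREDICT = { '+', 'c', 'f' }
  'f' is in predict set, so this production goes in M[P, 'f']
P → + *: PREDICT = { '+' }
P → B + *: PREDICT = { '+', 'c', 'f' }
  'f' is in predict set, so this production goes in M[P, 'f']

M[P, 'f'] = P → B f *, P → B + *  (a multiply-defined cell — the grammar is not LL(1))

Answer: P → B f *, P → B + *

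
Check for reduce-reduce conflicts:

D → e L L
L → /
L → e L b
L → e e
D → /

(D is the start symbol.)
Augment with D' → D and build the canonical LR(0) collection (I0 = CLOSURE({[D' → . D]}), then GOTO on every symbol after a dot until no new states appear). It has 11 states:
  I0: { [D → . /], [D → . e L L], [D' → . D] }  — shift
  I1: { [D → / .] }  — reduce
  I2: { [D' → D .] }  — accept
  I3: { [D → e . L L], [L → . /], [L → . e L b], [L → . e e] }  — shift
  I4: { [L → / .] }  — reduce
  I5: { [D → e L . L], [L → . /], [L → . e L b], [L → . e e] }  — shift
  I6: { [L → . /], [L → . e L b], [L → . e e], [L → e . L b], [L → e . e] }  — shift
  I7: { [L → e L . b] }  — shift
  I8: { [L → . /], [L → . e L b], [L → . e e], [L → e . L b], [L → e . e], [L → e e .] }  — shift, reduce
  I9: { [L → e L b .] }  — reduce
  I10: { [D → e L L .] }  — reduce

No state contains more than one complete item.

Answer: No reduce-reduce conflicts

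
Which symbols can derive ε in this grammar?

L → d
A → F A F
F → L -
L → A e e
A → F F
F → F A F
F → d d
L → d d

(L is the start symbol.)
A non-terminal is nullable if it can derive ε (the empty string): either it has an ε-production, or it has a production whose right-hand side consists entirely of nullable non-terminals.

There are no ε-productions, so no non-terminal can derive ε.
No non-terminals are nullable.

Answer: None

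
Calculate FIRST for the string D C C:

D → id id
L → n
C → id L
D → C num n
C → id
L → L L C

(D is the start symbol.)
FIRST sets of the non-terminals involved (from the grammar, by fixed-point iteration):
  FIRST(D) = { 'id' }

To compute FIRST(D C C), process the symbols left to right:
Symbol D is a non-terminal. Add FIRST(D) \ {ε} = { 'id' }
D is not nullable (ε ∉ FIRST(D)), so stop here.
FIRST(D C C) = { 'id' }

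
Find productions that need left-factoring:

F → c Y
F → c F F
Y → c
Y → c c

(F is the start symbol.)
Yes, F has productions with common prefix 'c'; Y has productions with common prefix 'c'

Left-factoring is needed when two productions for the same non-terminal
share a common prefix on the right-hand side.

Productions for F:
  F → c Y
  F → c F F
Productions for Y:
  Y → c
  Y → c c

Found common prefix 'c' in productions for F
Found common prefix 'c' in productions for Y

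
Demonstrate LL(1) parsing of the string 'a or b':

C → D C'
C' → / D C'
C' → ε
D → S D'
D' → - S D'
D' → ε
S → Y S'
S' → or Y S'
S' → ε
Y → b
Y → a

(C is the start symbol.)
LL(1) parsing maintains a stack (initially the start symbol over $) and the input. At each step: if the stack top is a terminal, match it against the current input token; if it is a non-terminal N, replace it with the RHS of M[N, lookahead] (the unique production whose predict set contains the lookahead).

Stack is shown with the top on the left.

Stack            Input     Action
---------------------------------
C $              a or b $  output C → D C'
D C' $           a or b $  output D → S D'
S D' C' $        a or b $  output S → Y S'
Y S' D' C' $     a or b $  output Y → a
a S' D' C' $     a or b $  match 'a'
S' D' C' $       or b $    output S' → or Y S'
or Y S' D' C' $  or b $    match 'or'
Y S' D' C' $     b $       output Y → b
b S' D' C' $     b $       match 'b'
S' D' C' $       $         output S' → ε
D' C' $          $         output D' → ε
C' $             $         output C' → ε
$                $         accept

The string is accepted.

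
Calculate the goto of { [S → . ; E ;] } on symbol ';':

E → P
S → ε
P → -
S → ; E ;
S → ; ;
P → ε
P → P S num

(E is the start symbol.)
GOTO(I, ';') = CLOSURE({ [A → αX.β] : [A → α.Xβ] ∈ I, X = ';' })

Items with dot before ';', with the dot advanced:
  [S → . ; E ;] → [S → ; . E ;]
Closure of the advanced items:
  [S → ; . E ;] has the dot before E: add [E → . P]
  [E → . P] has the dot before P: add [P → . -], [P → .], [P → . P S num]

GOTO = { [E → . P], [P → . -], [P → . P S num], [P → .], [S → ; . E ;] }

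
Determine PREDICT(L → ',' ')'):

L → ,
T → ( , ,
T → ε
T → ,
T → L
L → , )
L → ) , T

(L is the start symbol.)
{ ',' }

PREDICT(L → ',' ')') = (FIRST(RHS) \ {ε}) ∪ (FOLLOW(L) if ε ∈ FIRST(RHS), i.e. RHS ⇒* ε)
FIRST(',' ')') = { ',' }
ε ∉ FIRST(',' ')'), so FOLLOW(L) is not added.
PREDICT(L → ',' ')') = { ',' }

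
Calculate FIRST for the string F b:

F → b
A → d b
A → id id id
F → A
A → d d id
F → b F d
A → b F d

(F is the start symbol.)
FIRST sets of the non-terminals involved (from the grammar, by fixed-point iteration):
  FIRST(F) = { 'b', 'd', 'id' }

To compute FIRST(F b), process the symbols left to right:
Symbol F is a non-terminal. Add FIRST(F) \ {ε} = { 'b', 'd', 'id' }
F is not nullable (ε ∉ FIRST(F)), so stop here.
FIRST(F b) = { 'b', 'd', 'id' }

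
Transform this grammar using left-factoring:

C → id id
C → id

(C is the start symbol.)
Left-factoring transforms A → αβ₁ | αβ₂ into A → αA' and A' → β₁ | β₂
(α is the longest common prefix among the alternatives). Repeat until
no nonterminal has two alternatives with a common prefix.

Round 1: C has alternatives sharing prefix 'id'. Introduce C': C → id C'
  Add: C' → id
  Add: C' → ε

No remaining common prefixes — done.

Resulting grammar:
C → id C'
C' → id
C' → ε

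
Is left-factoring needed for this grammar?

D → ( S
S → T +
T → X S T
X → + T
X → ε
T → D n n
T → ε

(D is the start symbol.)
Left-factoring is needed when two productions for the same non-terminal
share a common prefix on the right-hand side.

Productions for T:
  T → X S T
  T → D n n
  T → ε
Productions for X:
  X → + T
  X → ε

No common prefixes found.

Answer: No, left-factoring is not needed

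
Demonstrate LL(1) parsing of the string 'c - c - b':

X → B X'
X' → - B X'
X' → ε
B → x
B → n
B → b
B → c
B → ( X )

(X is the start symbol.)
LL(1) parsing maintains a stack (initially the start symbol over $) and the input. At each step: if the stack top is a terminal, match it against the current input token; if it is a non-terminal N, replace it with the RHS of M[N, lookahead] (the unique production whose predict set contains the lookahead).

Stack is shown with the top on the left.

Stack     Input        Action
-----------------------------
X $       c - c - b $  output X → B X'
B X' $    c - c - b $  output B → c
c X' $    c - c - b $  match 'c'
X' $      - c - b $    output X' → - B X'
- B X' $  - c - b $    match '-'
B X' $    c - b $      output B → c
c X' $    c - b $      match 'c'
X' $      - b $        output X' → - B X'
- B X' $  - b $        match '-'
B X' $    b $          output B → b
b X' $    b $          match 'b'
X' $      $            output X' → ε
$         $            accept

The string is accepted.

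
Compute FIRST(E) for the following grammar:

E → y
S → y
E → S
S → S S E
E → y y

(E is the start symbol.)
To compute FIRST(E), examine every production with E on the left-hand side, reading each right-hand side left to right until a non-nullable symbol is reached.

FIRST sets of the other non-terminals involved (by the same procedure, iterated to a fixed point):
  FIRST(S) = { 'y' }

From E → y:
  - y is a terminal: add 'y' and stop
From E → S:
  - S is a non-terminal: add FIRST(S) \ {ε} = { 'y' }
    S is not nullable, so stop
From E → y y:
  - y is a terminal: add 'y' and stop

Collecting: FIRST(E) = { 'y' }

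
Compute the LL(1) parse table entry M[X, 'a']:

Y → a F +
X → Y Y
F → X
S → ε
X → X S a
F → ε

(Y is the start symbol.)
X → Y Y, X → X S a

To find M[X, 'a'], we find productions for X where 'a' is in the predict set (PREDICT(N → α) = (FIRST(α) \ {ε}) ∪ (FOLLOW(N) if α ⇒* ε)).

Relevant sets:
  FIRST(Y) = { 'a' }
  FIRST(X) = { 'a' }

X → Y Y: PREDICT = { 'a' }
  'a' is in predict set, so this production goes in M[X, 'a']
X → X S a: PREDICT = { 'a' }
  'a' is in predict set, so this production goes in M[X, 'a']

M[X, 'a'] = X → Y Y, X → X S a  (a multiply-defined cell — the grammar is not LL(1))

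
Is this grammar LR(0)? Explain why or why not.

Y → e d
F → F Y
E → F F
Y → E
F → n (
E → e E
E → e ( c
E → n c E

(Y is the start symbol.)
No. Shift-reduce conflict between [E → F F .] and [E → . e ( c]

A grammar is LR(0) if no state in the canonical LR(0) collection has:
  - both a shift item (dot before a terminal) and a complete item (shift-reduce conflict), or
  - two or more complete items (reduce-reduce conflict; the accept item [Y' → Y .] counts as a complete item here).

Augment with Y' → Y and build the canonical LR(0) collection (I0 = CLOSURE({[Y' → . Y]}), then GOTO on every symbol after a dot until no new states appear). It has 16 states:
  I0: { [E → . F F], [E → . e ( c], [E → . e E], [E → . n c E], [F → . F Y], [F → . n (], [Y → . E], [Y → . e d], [Y' → . Y] }  — shift
  I1: { [Y → E .] }  — reduce
  I2: { [E → . F F], [E → . e ( c], [E → . e E], [E → . n c E], [E → F . F], [F → . F Y], [F → . n (], [F → F . Y], [Y → . E], [Y → . e d] }  — shift
  I3: { [Y' → Y .] }  — accept
  I4: { [E → . F F], [E → . e ( c], [E → . e E], [E → . n c E], [E → e . ( c], [E → e . E], [F → . F Y], [F → . n (], [Y → e . d] }  — shift
  I5: { [E → n . c E], [F → n . (] }  — shift
  I6: { [F → n ( .] }  — reduce
  I7: { [E → . F F], [E → . e ( c], [E → . e E], [E → . n c E], [E → n c . E], [F → . F Y], [F → . n (] }  — shift
  I8: { [E → n c E .] }  — reduce
  I9: { [E → . F F], [E → . e ( c], [E → . e E], [E → . n c E], [E → e . ( c], [E → e . E], [F → . F Y], [F → . n (] }  — shift
  I10: { [E → e ( . c] }  — shift
  I11: { [E → e E .] }  — reduce
  I12: { [E → e ( c .] }  — reduce
  I13: { [Y → e d .] }  — reduce
  I14: { [E → . F F], [E → . e ( c], [E → . e E], [E → . n c E], [E → F . F], [E → F F .], [F → . F Y], [F → . n (], [F → F . Y], [Y → . E], [Y → . e d] }  — shift, reduce
  I15: { [F → F Y .] }  — reduce

Conflict in state I14:
  Shift-reduce conflict between [E → F F .] and [E → . e ( c]
So the grammar is NOT LR(0).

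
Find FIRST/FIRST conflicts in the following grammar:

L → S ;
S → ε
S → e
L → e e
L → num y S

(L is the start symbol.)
Yes. L → S ';' / L → e e on { 'e' }

FIRST sets of the non-terminals at (or reachable through a nullable prefix from) the front of some alternative:
  FIRST(S) = { 'e', ε }

Productions for L:
  L → S ;: FIRST = { ';', 'e' }
  L → e e: FIRST = { 'e' }
  L → num y S: FIRST = { 'num' }
Productions for S:
  S → ε: FIRST = { ε }
  S → e: FIRST = { 'e' }

Conflict for L: L → S ; and L → e e
  Overlap: { 'e' }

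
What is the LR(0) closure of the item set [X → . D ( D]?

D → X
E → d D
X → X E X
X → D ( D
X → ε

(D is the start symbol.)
Start with: [X → . D ( D]
  [X → . D ( D] has the dot before D: add [D → . X]
  [D → . X] has the dot before X: add [X → . X E X], [X → .]
No further items can be added.

CLOSURE = { [D → . X], [X → . D ( D], [X → . X E X], [X → .] }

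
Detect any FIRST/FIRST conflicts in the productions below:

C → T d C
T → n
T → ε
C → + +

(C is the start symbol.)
FIRST sets of the non-terminals at (or reachable through a nullable prefix from) the front of some alternative:
  FIRST(T) = { 'n', ε }

Productions for C:
  C → T d C: FIRST = { 'd', 'n' }
  C → + +: FIRST = { '+' }
Productions for T:
  T → n: FIRST = { 'n' }
  T → ε: FIRST = { ε }

All alternatives of each non-terminal have pairwise disjoint FIRST sets.

Answer: No FIRST/FIRST conflicts.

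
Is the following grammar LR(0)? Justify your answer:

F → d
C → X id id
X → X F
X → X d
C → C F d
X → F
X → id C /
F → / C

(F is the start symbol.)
No. Shift-reduce conflict between [F → / C .] and [F → . / C]

A grammar is LR(0) if no state in the canonical LR(0) collection has:
  - both a shift item (dot before a terminal) and a complete item (shift-reduce conflict), or
  - two or more complete items (reduce-reduce conflict; the accept item [F' → F .] counts as a complete item here).

Augment with F' → F and build the canonical LR(0) collection (I0 = CLOSURE({[F' → . F]}), then GOTO on every symbol after a dot until no new states appear). It has 16 states:
  I0: { [F → . / C], [F → . d], [F' → . F] }  — shift
  I1: { [C → . C F d], [C → . X id id], [F → . / C], [F → . d], [F → / . C], [X → . F], [X → . X F], [X → . X d], [X → . id C /] }  — shift
  I2: { [F' → F .] }  — accept
  I3: { [F → d .] }  — reduce
  I4: { [C → C . F d], [F → . / C], [F → . d], [F → / C .] }  — shift, reduce
  I5: { [X → F .] }  — reduce
  I6: { [C → X . id id], [F → . / C], [F → . d], [X → X . F], [X → X . d] }  — shift
  I7: { [C → . C F d], [C → . X id id], [F → . / C], [F → . d], [X → . F], [X → . X F], [X → . X d], [X → . id C /], [X → id . C /] }  — shift
  I8: { [C → C . F d], [F → . / C], [F → . d], [X → id C . /] }  — shift
  I9: { [C → . C F d], [C → . X id id], [F → . / C], [F → . d], [F → / . C], [X → . F], [X → . X F], [X → . X d], [X → . id C /], [X → id C / .] }  — shift, reduce
  I10: { [C → C F . d] }  — shift
  I11: { [C → C F d .] }  — reduce
  I12: { [X → X F .] }  — reduce
  I13: { [F → d .], [X → X d .] }  — 2 reduces
  I14: { [C → X id . id] }  — shift
  I15: { [C → X id id .] }  — reduce

Conflict in state I4:
  Shift-reduce conflict between [F → / C .] and [F → . / C]
So the grammar is NOT LR(0).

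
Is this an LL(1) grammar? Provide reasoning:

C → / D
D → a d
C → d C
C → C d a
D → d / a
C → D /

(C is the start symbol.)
No. Predict set conflict for C: { '/' }

Relevant sets:
  FIRST(C) = { '/', 'a', 'd' }
  FIRST(D) = { 'a', 'd' }

For C:
  PREDICT(C → '/' D) = { '/' }
  PREDICT(C → d C) = { 'd' }
  PREDICT(C → C d a) = { '/', 'a', 'd' }
  PREDICT(C → D '/') = { 'a', 'd' }
For D:
  PREDICT(D → a d) = { 'a' }
  PREDICT(D → d '/' a) = { 'd' }

Conflict found: Predict set conflict for C: { '/' }
The grammar is NOT LL(1).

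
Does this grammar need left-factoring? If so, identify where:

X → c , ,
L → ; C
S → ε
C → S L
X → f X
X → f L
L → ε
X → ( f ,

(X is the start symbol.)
Yes, X has productions with common prefix 'f'

Left-factoring is needed when two productions for the same non-terminal
share a common prefix on the right-hand side.

Productions for X:
  X → c , ,
  X → f X
  X → f L
  X → ( f ,
Productions for L:
  L → ; C
  L → ε

Found common prefix 'f' in productions for X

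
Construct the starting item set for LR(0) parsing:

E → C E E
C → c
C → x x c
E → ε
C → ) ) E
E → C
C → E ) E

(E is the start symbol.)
{ [C → . ) ) E], [C → . E ) E], [C → . c], [C → . x x c], [E → . C E E], [E → . C], [E → .], [E' → . E] }

First, augment the grammar with E' → E
I₀ = CLOSURE({ [E' → . E] }):
  [E' → . E] has the dot before E: add [E → . C E E], [E → .], [E → . C]
  [E → . C E E] has the dot before C: add [C → . c], [C → . x x c], [C → . ) ) E], [C → . E ) E]
No further items can be added.

I₀ = { [C → . ) ) E], [C → . E ) E], [C → . c], [C → . x x c], [E → . C E E], [E → . C], [E → .], [E' → . E] }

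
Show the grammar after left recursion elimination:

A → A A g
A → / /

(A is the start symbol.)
A → / / A'
A' → A g A'
A' → ε

A is directly left-recursive. The standard transformation for
  A → A α₁ | ... | A α_m | β₁ | ... | β_n
is
  A  → β₁ A' | ... | β_n A'
  A' → α₁ A' | ... | α_m A' | ε

A → / / becomes A → / / A'
A → A A g becomes A' → A g A'
Add A' → ε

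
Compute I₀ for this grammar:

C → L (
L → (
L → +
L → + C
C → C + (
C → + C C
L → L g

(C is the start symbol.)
First, augment the grammar with C' → C
I₀ = CLOSURE({ [C' → . C] }):
  [C' → . C] has the dot before C: add [C → . L (], [C → . C + (], [C → . + C C]
  [C → . L (] has the dot before L: add [L → . (], [L → . +], [L → . + C], [L → . L g]
No further items can be added.

I₀ = { [C → . + C C], [C → . C + (], [C → . L (], [C' → . C], [L → . (], [L → . + C], [L → . +], [L → . L g] }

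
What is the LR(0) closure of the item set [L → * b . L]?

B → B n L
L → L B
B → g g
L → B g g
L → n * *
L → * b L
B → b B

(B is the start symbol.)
To compute CLOSURE, for each item [A → α.Bβ] where B is a non-terminal, add [B → .γ] for all productions B → γ; repeat for the newly added items until nothing changes.

Start with: [L → * b . L]
  [L → * b . L] has the dot before L: add [L → . L B], [L → . B g g], [L → . n * *], [L → . * b L]
  [L → . B g g] has the dot before B: add [B → . B n L], [B → . g g], [B → . b B]
No further items can be added.

CLOSURE = { [B → . B n L], [B → . b B], [B → . g g], [L → * b . L], [L → . * b L], [L → . B g g], [L → . L B], [L → . n * *] }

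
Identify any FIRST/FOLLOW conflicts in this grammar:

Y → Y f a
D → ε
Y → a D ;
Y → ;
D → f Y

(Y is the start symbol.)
No FIRST/FOLLOW conflicts.

A FIRST/FOLLOW conflict occurs when a non-terminal N has a nullable alternative N → β (β ⇒* ε) and another alternative N → α with FIRST(α) ∩ FOLLOW(N) ≠ ∅: on such a lookahead the parser cannot decide between expanding α and letting N vanish via β.

Nullable non-terminals: D.

D: nullable alternative(s) D → ε; FOLLOW(D) = { ';' }
  D → ε: FIRST \ {ε} = { } — this is the only nullable alternative, skip
  D → f Y: FIRST \ {ε} = { 'f' } — disjoint from FOLLOW(D)

Y has no nullable alternative, so no FIRST/FOLLOW check is needed there.

No FIRST/FOLLOW conflicts found.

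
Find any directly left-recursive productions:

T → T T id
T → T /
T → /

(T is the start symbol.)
Yes, T is left-recursive

Direct left recursion occurs when N → N α for some non-terminal N (the right-hand side begins with the left-hand side itself).

T → T T id: LEFT RECURSIVE (starts with T)
T → T /: LEFT RECURSIVE (starts with T)
T → /: starts with '/'

The grammar has direct left recursion on: T.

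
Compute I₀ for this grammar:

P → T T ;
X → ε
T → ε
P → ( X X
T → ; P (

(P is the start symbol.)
{ [P → . ( X X], [P → . T T ;], [P' → . P], [T → . ; P (], [T → .] }

First, augment the grammar with P' → P
I₀ = CLOSURE({ [P' → . P] }):
  [P' → . P] has the dot before P: add [P → . T T ;], [P → . ( X X]
  [P → . T T ;] has the dot before T: add [T → .], [T → . ; P (]
No further items can be added.

I₀ = { [P → . ( X X], [P → . T T ;], [P' → . P], [T → . ; P (], [T → .] }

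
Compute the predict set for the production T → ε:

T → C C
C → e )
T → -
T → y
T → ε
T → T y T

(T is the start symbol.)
{ $, 'y' }

PREDICT(T → ε) = (FIRST(RHS) \ {ε}) ∪ (FOLLOW(T) if ε ∈ FIRST(RHS), i.e. RHS ⇒* ε)
The right-hand side is ε (FIRST(ε) = { ε }), so the predict set is FOLLOW(T) = { $, 'y' }
PREDICT(T → ε) = { $, 'y' }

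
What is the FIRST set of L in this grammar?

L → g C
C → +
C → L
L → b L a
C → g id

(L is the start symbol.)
From L → g C:
  - g is a terminal: add 'g' and stop
From L → b L a:
  - b is a terminal: add 'b' and stop

Collecting: FIRST(L) = { 'b', 'g' }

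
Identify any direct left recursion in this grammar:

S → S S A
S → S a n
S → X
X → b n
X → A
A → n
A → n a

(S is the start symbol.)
Direct left recursion occurs when N → N α for some non-terminal N (the right-hand side begins with the left-hand side itself).

S → S S A: LEFT RECURSIVE (starts with S)
S → S a n: LEFT RECURSIVE (starts with S)
S → X: starts with X
X → b n: starts with b
X → A: starts with A
A → n: starts with n
A → n a: starts with n

The grammar has direct left recursion on: S.

Answer: Yes, S is left-recursive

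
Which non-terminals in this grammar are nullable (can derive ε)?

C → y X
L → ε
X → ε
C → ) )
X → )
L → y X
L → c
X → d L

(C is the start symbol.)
ε-productions: L → ε, X → ε
So L, X are immediately nullable.
No further non-terminal can be added: every production for the remaining non-terminals contains a terminal or a non-nullable non-terminal.
Nullable = { 'L', 'X' }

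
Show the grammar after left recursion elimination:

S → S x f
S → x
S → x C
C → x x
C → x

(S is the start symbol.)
S → x S'
S → x C S'
S' → x f S'
S' → ε
C → x x
C → x

S is directly left-recursive. The standard transformation for
  A → A α₁ | ... | A α_m | β₁ | ... | β_n
is
  A  → β₁ A' | ... | β_n A'
  A' → α₁ A' | ... | α_m A' | ε

S → x becomes S → x S'
S → x C becomes S → x C S'
S → S x f becomes S' → x f S'
Add S' → ε

Productions for other non-terminals are unchanged:
  C → x x
  C → x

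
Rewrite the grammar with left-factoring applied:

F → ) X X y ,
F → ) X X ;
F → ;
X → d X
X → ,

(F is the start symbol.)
Left-factoring transforms A → αβ₁ | αβ₂ into A → αA' and A' → β₁ | β₂
(α is the longest common prefix among the alternatives). Repeat until
no nonterminal has two alternatives with a common prefix.

Round 1: F has alternatives sharing prefix ') X X'. Introduce F': F → ) X X F'
  Add: F' → y ,
  Add: F' → ;

No remaining common prefixes — done.

Resulting grammar:
F → ) X X F'
F' → y ,
F' → ;
F → ;
X → d X
X → ,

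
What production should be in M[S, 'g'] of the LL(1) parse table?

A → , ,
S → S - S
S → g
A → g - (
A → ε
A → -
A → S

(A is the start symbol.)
S → S - S, S → g

To find M[S, 'g'], we find productions for S where 'g' is in the predict set (PREDICT(N → α) = (FIRST(α) \ {ε}) ∪ (FOLLOW(N) if α ⇒* ε)).

Relevant sets:
  FIRST(S) = { 'g' }

S → S - S: PREDICT = { 'g' }
  'g' is in predict set, so this production goes in M[S, 'g']
S → g: PREDICT = { 'g' }
  'g' is in predict set, so this production goes in M[S, 'g']

M[S, 'g'] = S → S - S, S → g  (a multiply-defined cell — the grammar is not LL(1))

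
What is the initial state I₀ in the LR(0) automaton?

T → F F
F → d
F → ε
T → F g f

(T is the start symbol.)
{ [F → . d], [F → .], [T → . F F], [T → . F g f], [T' → . T] }

First, augment the grammar with T' → T
I₀ = CLOSURE({ [T' → . T] }):
  [T' → . T] has the dot before T: add [T → . F F], [T → . F g f]
  [T → . F F] has the dot before F: add [F → . d], [F → .]
No further items can be added.

I₀ = { [F → . d], [F → .], [T → . F F], [T → . F g f], [T' → . T] }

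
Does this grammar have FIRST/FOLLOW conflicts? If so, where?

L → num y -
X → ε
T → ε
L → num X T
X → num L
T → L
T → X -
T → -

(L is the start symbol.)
Yes. X → num L with FOLLOW(X) on { 'num' }; T → L with FOLLOW(T) on { 'num' }; T → X '-' with FOLLOW(T) on { '-', 'num' }; T → '-' with FOLLOW(T) on { '-' }

A FIRST/FOLLOW conflict occurs when a non-terminal N has a nullable alternative N → β (β ⇒* ε) and another alternative N → α with FIRST(α) ∩ FOLLOW(N) ≠ ∅: on such a lookahead the parser cannot decide between expanding α and letting N vanish via β.

Nullable non-terminals: T, X.
FIRST sets used below: FIRST(L) = { 'num' }, FIRST(X) = { 'num', ε }

T: nullable alternative(s) T → ε; FOLLOW(T) = { $, '-', 'num' }
  T → ε: FIRST \ {ε} = { } — this is the only nullable alternative, skip
  T → L: FIRST \ {ε} = { 'num' } — overlaps FOLLOW(T) on { 'num' }: CONFLICT
  T → X -: FIRST \ {ε} = { '-', 'num' } — overlaps FOLLOW(T) on { '-', 'num' }: CONFLICT
  T → -: FIRST \ {ε} = { '-' } — overlaps FOLLOW(T) on { '-' }: CONFLICT

X: nullable alternative(s) X → ε; FOLLOW(X) = { $, '-', 'num' }
  X → ε: FIRST \ {ε} = { } — this is the only nullable alternative, skip
  X → num L: FIRST \ {ε} = { 'num' } — overlaps FOLLOW(X) on { 'num' }: CONFLICT

L has no nullable alternative, so no FIRST/FOLLOW check is needed there.

So the grammar has 4 FIRST/FOLLOW conflicts (marked CONFLICT above).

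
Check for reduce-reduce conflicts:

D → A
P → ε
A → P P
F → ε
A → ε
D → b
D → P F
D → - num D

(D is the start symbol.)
A reduce-reduce conflict occurs when an LR(0) state has two complete items [A → α .] and [B → β .] — both call for a reduction, and with no lookahead the parser cannot choose between them.

Augment with D' → D and build the canonical LR(0) collection (I0 = CLOSURE({[D' → . D]}), then GOTO on every symbol after a dot until no new states appear). It has 10 states:
  I0: { [A → . P P], [A → .], [D → . - num D], [D → . A], [D → . P F], [D → . b], [D' → . D], [P → .] }  — shift, 2 reduces
  I1: { [D → - . num D] }  — shift
  I2: { [D → A .] }  — reduce
  I3: { [D' → D .] }  — accept
  I4: { [A → P . P], [D → P . F], [F → .], [P → .] }  — 2 reduces
  I5: { [D → b .] }  — reduce
  I6: { [D → P F .] }  — reduce
  I7: { [A → P P .] }  — reduce
  I8: { [A → . P P], [A → .], [D → - num . D], [D → . - num D], [D → . A], [D → . P F], [D → . b], [P → .] }  — shift, 2 reduces
  I9: { [D → - num D .] }  — reduce

I0 contains complete items [A → .], [P → .] — reduce-reduce conflict.
I4 contains complete items [F → .], [P → .] — reduce-reduce conflict.
I8 contains complete items [A → .], [P → .] — reduce-reduce conflict.

Answer: Yes — I0: [A → .] vs [P → .]; I4: [F → .] vs [P → .]; I8: [A → .] vs [P → .]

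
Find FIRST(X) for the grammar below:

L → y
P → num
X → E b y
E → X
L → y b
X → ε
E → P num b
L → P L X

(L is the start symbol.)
{ 'b', 'num', ε }

FIRST sets of the other non-terminals involved (by the same procedure, iterated to a fixed point):
  FIRST(E) = { 'b', 'num', ε }

From X → E b y:
  - E is a non-terminal: add FIRST(E) \ {ε} = { 'b', 'num' }
    E is nullable, so continue to the next symbol
  - b is a terminal: add 'b' and stop
From X → ε:
  - ε-production, so ε ∈ FIRST(X)

Collecting: FIRST(X) = { 'b', 'num', ε }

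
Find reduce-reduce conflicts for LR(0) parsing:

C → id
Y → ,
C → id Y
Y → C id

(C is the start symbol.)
Augment with C' → C and build the canonical LR(0) collection (I0 = CLOSURE({[C' → . C]}), then GOTO on every symbol after a dot until no new states appear). It has 7 states:
  I0: { [C → . id Y], [C → . id], [C' → . C] }  — shift
  I1: { [C' → C .] }  — accept
  I2: { [C → . id Y], [C → . id], [C → id . Y], [C → id .], [Y → . ,], [Y → . C id] }  — shift, reduce
  I3: { [Y → , .] }  — reduce
  I4: { [Y → C . id] }  — shift
  I5: { [C → id Y .] }  — reduce
  I6: { [Y → C id .] }  — reduce

No state contains more than one complete item.

Answer: No reduce-reduce conflicts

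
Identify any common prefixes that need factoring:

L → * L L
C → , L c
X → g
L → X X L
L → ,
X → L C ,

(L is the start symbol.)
Left-factoring is needed when two productions for the same non-terminal
share a common prefix on the right-hand side.

Productions for L:
  L → * L L
  L → X X L
  L → ,
Productions for X:
  X → g
  X → L C ,

No common prefixes found.

Answer: No, left-factoring is not needed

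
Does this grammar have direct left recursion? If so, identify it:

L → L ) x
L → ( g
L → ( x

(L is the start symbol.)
Yes, L is left-recursive

Direct left recursion occurs when N → N α for some non-terminal N (the right-hand side begins with the left-hand side itself).

L → L ) x: LEFT RECURSIVE (starts with L)
L → ( g: starts with '('
L → ( x: starts with '('

The grammar has direct left recursion on: L.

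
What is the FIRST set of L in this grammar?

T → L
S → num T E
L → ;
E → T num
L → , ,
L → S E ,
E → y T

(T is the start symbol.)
{ ',', ';', 'num' }

FIRST sets of the other non-terminals involved (by the same procedure, iterated to a fixed point):
  FIRST(S) = { 'num' }

From L → ;:
  - ';' is a terminal: add ';' and stop
From L → , ,:
  - ',' is a terminal: add ',' and stop
From L → S E ,:
  - S is a non-terminal: add FIRST(S) \ {ε} = { 'num' }
    S is not nullable, so stop

Collecting: FIRST(L) = { ',', ';', 'num' }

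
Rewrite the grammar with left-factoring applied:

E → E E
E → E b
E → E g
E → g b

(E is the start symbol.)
E → E E'
E' → E
E' → b
E' → g
E → g b

Left-factoring transforms A → αβ₁ | αβ₂ into A → αA' and A' → β₁ | β₂
(α is the longest common prefix among the alternatives). Repeat until
no nonterminal has two alternatives with a common prefix.

Round 1: E has alternatives sharing prefix 'E'. Introduce E': E → E E'
  Add: E' → E
  Add: E' → b
  Add: E' → g

No remaining common prefixes — done.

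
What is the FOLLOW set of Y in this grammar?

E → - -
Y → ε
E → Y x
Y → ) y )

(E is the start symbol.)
{ 'x' }

In E → Y x: Y is followed by x, add FIRST(x) \ {ε} = { 'x' }

Taking the union: FOLLOW(Y) = { 'x' }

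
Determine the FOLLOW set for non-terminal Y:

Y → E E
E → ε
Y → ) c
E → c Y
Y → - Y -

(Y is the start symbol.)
{ $, '-', 'c' }

Y is the start symbol, so $ ∈ FOLLOW(Y).
In E → c Y: Y is at the end, add FOLLOW(E)
In Y → - Y -: Y is followed by '-', add FIRST('-') \ {ε} = { '-' }

The FOLLOW sets referred to above (computed the same way, to a fixed point):
  FOLLOW(E) = { $, '-', 'c' }

Taking the union: FOLLOW(Y) = { $, '-', 'c' }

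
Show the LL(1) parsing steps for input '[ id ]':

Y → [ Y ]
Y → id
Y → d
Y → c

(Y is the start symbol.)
LL(1) parsing maintains a stack (initially the start symbol over $) and the input. At each step: if the stack top is a terminal, match it against the current input token; if it is a non-terminal N, replace it with the RHS of M[N, lookahead] (the unique production whose predict set contains the lookahead).

Stack is shown with the top on the left.

Stack    Input     Action
-------------------------
Y $      [ id ] $  output Y → [ Y ]
[ Y ] $  [ id ] $  match '['
Y ] $    id ] $    output Y → id
id ] $   id ] $    match 'id'
] $      ] $       match ']'
$        $         accept

The string is accepted.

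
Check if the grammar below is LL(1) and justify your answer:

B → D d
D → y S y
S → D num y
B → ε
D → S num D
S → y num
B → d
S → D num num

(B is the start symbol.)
No. Predict set conflict for D: { 'y' }

Relevant sets:
  FIRST(D) = { 'y' }
  FIRST(S) = { 'y' }
  FOLLOW(B) = { $ }

For B:
  PREDICT(B → D d) = { 'y' }
  PREDICT(B → ε) = { $ }
  PREDICT(B → d) = { 'd' }
For D:
  PREDICT(D → y S y) = { 'y' }
  PREDICT(D → S num D) = { 'y' }
For S:
  PREDICT(S → D num y) = { 'y' }
  PREDICT(S → y num) = { 'y' }
  PREDICT(S → D num num) = { 'y' }

Conflict found: Predict set conflict for D: { 'y' }
The grammar is NOT LL(1).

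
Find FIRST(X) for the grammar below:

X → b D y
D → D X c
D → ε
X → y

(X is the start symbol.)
{ 'b', 'y' }

To compute FIRST(X), examine every production with X on the left-hand side, reading each right-hand side left to right until a non-nullable symbol is reached.

From X → b D y:
  - b is a terminal: add 'b' and stop
From X → y:
  - y is a terminal: add 'y' and stop

Collecting: FIRST(X) = { 'b', 'y' }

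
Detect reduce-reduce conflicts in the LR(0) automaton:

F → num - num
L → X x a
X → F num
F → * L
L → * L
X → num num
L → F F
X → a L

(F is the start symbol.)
A reduce-reduce conflict occurs when an LR(0) state has two complete items [A → α .] and [B → β .] — both call for a reduction, and with no lookahead the parser cannot choose between them.

Augment with F' → F and build the canonical LR(0) collection (I0 = CLOSURE({[F' → . F]}), then GOTO on every symbol after a dot until no new states appear). It has 19 states:
  I0: { [F → . * L], [F → . num - num], [F' → . F] }  — shift
  I1: { [F → * . L], [F → . * L], [F → . num - num], [L → . * L], [L → . F F], [L → . X x a], [X → . F num], [X → . a L], [X → . num num] }  — shift
  I2: { [F' → F .] }  — accept
  I3: { [F → num . - num] }  — shift
  I4: { [F → num - . num] }  — shift
  I5: { [F → num - num .] }  — reduce
  I6: { [F → * . L], [F → . * L], [F → . num - num], [L → * . L], [L → . * L], [L → . F F], [L → . X x a], [X → . F num], [X → . a L], [X → . num num] }  — shift
  I7: { [F → . * L], [F → . num - num], [L → F . F], [X → F . num] }  — shift
  I8: { [F → * L .] }  — reduce
  I9: { [L → X . x a] }  — shift
  I10: { [F → . * L], [F → . num - num], [L → . * L], [L → . F F], [L → . X x a], [X → . F num], [X → . a L], [X → . num num], [X → a . L] }  — shift
  I11: { [F → num . - num], [X → num . num] }  — shift
  I12: { [X → num num .] }  — reduce
  I13: { [X → a L .] }  — reduce
  I14: { [L → X x . a] }  — shift
  I15: { [L → X x a .] }  — reduce
  I16: { [L → F F .] }  — reduce
  I17: { [F → num . - num], [X → F num .] }  — shift, reduce
  I18: { [F → * L .], [L → * L .] }  — 2 reduces

I18 contains complete items [F → * L .], [L → * L .] — reduce-reduce conflict.

Answer: Yes — I18: [F → * L .] vs [L → * L .]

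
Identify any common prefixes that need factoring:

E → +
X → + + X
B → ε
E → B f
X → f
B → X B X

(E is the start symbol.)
Left-factoring is needed when two productions for the same non-terminal
share a common prefix on the right-hand side.

Productions for E:
  E → +
  E → B f
Productions for X:
  X → + + X
  X → f
Productions for B:
  B → ε
  B → X B X

No common prefixes found.

Answer: No, left-factoring is not needed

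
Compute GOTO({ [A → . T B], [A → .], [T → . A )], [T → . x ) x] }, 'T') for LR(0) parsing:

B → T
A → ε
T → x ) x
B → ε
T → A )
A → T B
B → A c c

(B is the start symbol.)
GOTO(I, 'T') = CLOSURE({ [A → αX.β] : [A → α.Xβ] ∈ I, X = 'T' })

Items with dot before 'T', with the dot advanced:
  [A → . T B] → [A → T . B]
Closure of the advanced items:
  [A → T . B] has the dot before B: add [B → . T], [B → .], [B → . A c c]
  [B → . T] has the dot before T: add [T → . x ) x], [T → . A )]
  [B → . A c c] has the dot before A: add [A → .], [A → . T B]

GOTO = { [A → . T B], [A → .], [A → T . B], [B → . A c c], [B → . T], [B → .], [T → . A )], [T → . x ) x] }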